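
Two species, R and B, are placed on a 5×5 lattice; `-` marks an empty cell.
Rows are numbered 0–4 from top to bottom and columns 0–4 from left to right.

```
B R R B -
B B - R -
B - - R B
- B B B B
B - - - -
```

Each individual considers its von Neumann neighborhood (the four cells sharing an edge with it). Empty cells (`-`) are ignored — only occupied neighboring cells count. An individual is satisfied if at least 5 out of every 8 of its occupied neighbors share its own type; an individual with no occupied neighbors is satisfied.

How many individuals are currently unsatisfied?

(0,0)B 1/2 not
(0,1)R 1/3 not
(0,2)R 1/2 not
(0,3)B 0/2 not
(1,0)B 3/3 satisfied
(1,1)B 1/2 not
(1,3)R 1/2 not
(2,0)B 1/1 satisfied
(2,3)R 1/3 not
(2,4)B 1/2 not
(3,1)B 1/1 satisfied
(3,2)B 2/2 satisfied
(3,3)B 2/3 satisfied
(3,4)B 2/2 satisfied
(4,0)B 0/0 satisfied
Unsatisfied: (0,0), (0,1), (0,2), (0,3), (1,1), (1,3), (2,3), (2,4) — 8 in total.

8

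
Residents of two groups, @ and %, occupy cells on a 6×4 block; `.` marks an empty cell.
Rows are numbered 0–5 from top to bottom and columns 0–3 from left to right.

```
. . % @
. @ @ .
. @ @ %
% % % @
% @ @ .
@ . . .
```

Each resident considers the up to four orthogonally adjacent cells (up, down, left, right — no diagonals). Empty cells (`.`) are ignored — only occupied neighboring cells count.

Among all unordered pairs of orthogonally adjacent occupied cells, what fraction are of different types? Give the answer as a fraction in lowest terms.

Scan each occupied cell's neighbors to the right and below so each pair is counted once.
From row 0: 2 unlike of 2 pairs (running 2/2).
From row 1: 0 unlike of 3 pairs (running 2/5).
From row 2: 4 unlike of 5 pairs (running 6/10).
From row 3: 3 unlike of 6 pairs (running 9/16).
From row 4: 2 unlike of 3 pairs (running 11/19).
Total adjacent occupied pairs: 19; unlike-type pairs: 11.
11/19 is already in lowest terms.

11/19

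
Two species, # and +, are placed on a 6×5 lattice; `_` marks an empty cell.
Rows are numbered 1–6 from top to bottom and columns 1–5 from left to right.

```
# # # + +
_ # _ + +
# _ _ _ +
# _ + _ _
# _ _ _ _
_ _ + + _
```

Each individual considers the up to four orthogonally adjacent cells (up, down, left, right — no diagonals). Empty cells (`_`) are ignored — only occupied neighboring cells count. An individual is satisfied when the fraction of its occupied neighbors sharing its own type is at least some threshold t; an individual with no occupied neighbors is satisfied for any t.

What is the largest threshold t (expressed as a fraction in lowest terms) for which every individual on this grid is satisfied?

Row 1: (1,1)# 1/1 · (1,2)# 3/3 · (1,3)# 1/2 · (1,4)+ 2/3 · (1,5)+ 2/2
Row 2: (2,2)# 1/1 · (2,4)+ 2/2 · (2,5)+ 3/3
Row 3: (3,1)# 1/1 · (3,5)+ 1/1
Row 4: (4,1)# 2/2 · (4,3)+ — no occupied neighbors
Row 5: (5,1)# 1/1
Row 6: (6,3)+ 1/1 · (6,4)+ 1/1
The smallest same-type fraction is 1/2 at (1,3), which reduces to 1/2. Any threshold above that leaves this individual unsatisfied.

1/2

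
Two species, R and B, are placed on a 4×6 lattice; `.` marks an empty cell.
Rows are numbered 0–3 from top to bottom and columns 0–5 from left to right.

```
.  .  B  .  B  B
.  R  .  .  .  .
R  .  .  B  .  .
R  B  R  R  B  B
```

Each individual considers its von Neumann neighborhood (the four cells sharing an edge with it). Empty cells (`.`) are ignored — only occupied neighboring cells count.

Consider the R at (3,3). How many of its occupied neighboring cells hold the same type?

1

Occupied neighbors of (3,3): (2,3)=B, (3,2)=R, (3,4)=B.
Same type (R): 1 of 3.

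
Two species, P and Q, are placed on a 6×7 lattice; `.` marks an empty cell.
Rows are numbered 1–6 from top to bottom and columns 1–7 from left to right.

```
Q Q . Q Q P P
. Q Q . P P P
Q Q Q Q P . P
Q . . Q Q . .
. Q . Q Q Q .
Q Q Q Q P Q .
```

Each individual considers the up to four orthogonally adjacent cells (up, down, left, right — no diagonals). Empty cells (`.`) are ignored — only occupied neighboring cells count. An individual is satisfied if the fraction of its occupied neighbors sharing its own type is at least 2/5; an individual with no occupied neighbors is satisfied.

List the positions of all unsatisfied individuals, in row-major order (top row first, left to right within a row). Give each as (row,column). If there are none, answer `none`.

(1,5), (3,5), (6,5)

Row 1: (1,1)Q 1/1 ✓ · (1,2)Q 2/2 ✓ · (1,4)Q 1/1 ✓ · (1,5)Q 1/3 ✗ · (1,6)P 2/3 ✓ · (1,7)P 2/2 ✓
Row 2: (2,2)Q 3/3 ✓ · (2,3)Q 2/2 ✓ · (2,5)P 2/3 ✓ · (2,6)P 3/3 ✓ · (2,7)P 3/3 ✓
Row 3: (3,1)Q 2/2 ✓ · (3,2)Q 3/3 ✓ · (3,3)Q 3/3 ✓ · (3,4)Q 2/3 ✓ · (3,5)P 1/3 ✗ · (3,7)P 1/1 ✓
Row 4: (4,1)Q 1/1 ✓ · (4,4)Q 3/3 ✓ · (4,5)Q 2/3 ✓
Row 5: (5,2)Q 1/1 ✓ · (5,4)Q 3/3 ✓ · (5,5)Q 3/4 ✓ · (5,6)Q 2/2 ✓
Row 6: (6,1)Q 1/1 ✓ · (6,2)Q 3/3 ✓ · (6,3)Q 2/2 ✓ · (6,4)Q 2/3 ✓ · (6,5)P 0/3 ✗ · (6,6)Q 1/2 ✓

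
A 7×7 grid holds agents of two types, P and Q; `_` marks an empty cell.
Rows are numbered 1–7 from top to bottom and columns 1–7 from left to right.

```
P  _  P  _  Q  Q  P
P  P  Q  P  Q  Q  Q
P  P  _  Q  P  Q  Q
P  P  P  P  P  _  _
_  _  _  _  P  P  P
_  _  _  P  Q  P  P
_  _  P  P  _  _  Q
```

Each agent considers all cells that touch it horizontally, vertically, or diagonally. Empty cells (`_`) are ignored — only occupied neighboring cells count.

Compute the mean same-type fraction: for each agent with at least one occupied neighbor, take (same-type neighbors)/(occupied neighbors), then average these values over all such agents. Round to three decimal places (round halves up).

0.691

Row 1: (1,1)P 2/2 · (1,3)P 2/3 · (1,5)Q 3/4 · (1,6)Q 4/5 · (1,7)P 0/3
Row 2: (2,1)P 4/4 · (2,2)P 5/6 · (2,3)Q 1/5 · (2,4)P 2/6 · (2,5)Q 5/7 · (2,6)Q 6/8 · (2,7)Q 4/5
Row 3: (3,1)P 5/5 · (3,2)P 6/7 · (3,4)Q 2/7 · (3,5)P 3/7 · (3,6)Q 4/6 · (3,7)Q 3/3
Row 4: (4,1)P 3/3 · (4,2)P 4/4 · (4,3)P 3/4 · (4,4)P 4/5 · (4,5)P 4/6
Row 5: (5,5)P 5/6 · (5,6)P 5/6 · (5,7)P 3/3
Row 6: (6,4)P 3/4 · (6,5)Q 0/5 · (6,6)P 4/6 · (6,7)P 3/4
Row 7: (7,3)P 2/2 · (7,4)P 2/3 · (7,7)Q 0/2
Sum over 33 agents: 2/2 + 2/3 + 3/4 + 4/5 + 0/3 + 4/4 + 5/6 + 1/5 + 2/6 + 5/7 + 6/8 + 4/5 + 5/5 + 6/7 + 2/7 + 3/7 + 4/6 + 3/3 + 3/3 + 4/4 + 3/4 + 4/5 + 4/6 + 5/6 + 5/6 + 3/3 + 3/4 + 0/5 + 4/6 + 3/4 + 2/2 + 2/3 + 0/2 = 9577/420; mean = 9577/420 ÷ 33 = 9577/13860 = 0.690981… → 0.691.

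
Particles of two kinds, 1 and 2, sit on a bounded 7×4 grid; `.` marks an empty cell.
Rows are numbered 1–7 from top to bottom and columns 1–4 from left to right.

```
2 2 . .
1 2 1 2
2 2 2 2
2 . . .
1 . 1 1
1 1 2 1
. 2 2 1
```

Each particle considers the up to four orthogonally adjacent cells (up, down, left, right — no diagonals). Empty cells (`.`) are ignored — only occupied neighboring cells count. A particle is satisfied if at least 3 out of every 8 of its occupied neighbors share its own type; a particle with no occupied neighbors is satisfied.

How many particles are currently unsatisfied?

(1,1)2 1/2 ✓
(1,2)2 2/2 ✓
(2,1)1 0/3 ✗
(2,2)2 2/4 ✓
(2,3)1 0/3 ✗
(2,4)2 1/2 ✓
(3,1)2 2/3 ✓
(3,2)2 3/3 ✓
(3,3)2 2/3 ✓
(3,4)2 2/2 ✓
(4,1)2 1/2 ✓
(5,1)1 1/2 ✓
(5,3)1 1/2 ✓
(5,4)1 2/2 ✓
(6,1)1 2/2 ✓
(6,2)1 1/3 ✗
(6,3)2 1/4 ✗
(6,4)1 2/3 ✓
(7,2)2 1/2 ✓
(7,3)2 2/3 ✓
(7,4)1 1/2 ✓
Unsatisfied: (2,1), (2,3), (6,2), (6,3) — 4 in total.

4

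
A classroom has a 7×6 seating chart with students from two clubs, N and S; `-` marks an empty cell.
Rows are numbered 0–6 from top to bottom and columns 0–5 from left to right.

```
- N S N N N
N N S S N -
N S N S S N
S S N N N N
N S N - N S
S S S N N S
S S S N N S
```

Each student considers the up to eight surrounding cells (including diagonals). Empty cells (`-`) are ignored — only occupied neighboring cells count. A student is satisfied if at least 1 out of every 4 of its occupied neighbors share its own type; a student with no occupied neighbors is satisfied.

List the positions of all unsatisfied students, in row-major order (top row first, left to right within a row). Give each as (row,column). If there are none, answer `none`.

(4,0), (4,5)

Row 0: (0,1)N 2/4 ✓ · (0,2)S 2/5 ✓ · (0,3)N 2/5 ✓ · (0,4)N 3/4 ✓ · (0,5)N 2/2 ✓
Row 1: (1,0)N 3/4 ✓ · (1,1)N 4/7 ✓ · (1,2)S 4/8 ✓ · (1,3)S 4/8 ✓ · (1,4)N 4/7 ✓
Row 2: (2,0)N 2/5 ✓ · (2,1)S 3/8 ✓ · (2,2)N 3/8 ✓ · (2,3)S 3/8 ✓ · (2,4)S 2/7 ✓ · (2,5)N 3/4 ✓
Row 3: (3,0)S 3/5 ✓ · (3,1)S 3/8 ✓ · (3,2)N 3/7 ✓ · (3,3)N 5/7 ✓ · (3,4)N 4/7 ✓ · (3,5)N 3/5 ✓
Row 4: (4,0)N 0/5 ✗ · (4,1)S 5/8 ✓ · (4,2)N 3/7 ✓ · (4,4)N 5/7 ✓ · (4,5)S 1/5 ✗
Row 5: (5,0)S 4/5 ✓ · (5,1)S 6/8 ✓ · (5,2)S 4/7 ✓ · (5,3)N 5/7 ✓ · (5,4)N 4/7 ✓ · (5,5)S 2/5 ✓
Row 6: (6,0)S 3/3 ✓ · (6,1)S 5/5 ✓ · (6,2)S 3/5 ✓ · (6,3)N 3/5 ✓ · (6,4)N 3/5 ✓ · (6,5)S 1/3 ✓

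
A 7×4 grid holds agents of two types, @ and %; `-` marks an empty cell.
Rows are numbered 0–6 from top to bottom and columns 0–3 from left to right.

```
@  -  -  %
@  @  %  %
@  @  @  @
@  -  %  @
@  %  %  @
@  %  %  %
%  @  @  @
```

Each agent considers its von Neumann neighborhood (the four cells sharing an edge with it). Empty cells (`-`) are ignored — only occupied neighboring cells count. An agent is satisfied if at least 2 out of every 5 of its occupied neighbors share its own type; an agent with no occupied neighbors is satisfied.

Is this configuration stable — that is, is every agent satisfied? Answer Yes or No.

No

Row 0: (0,0)@ 1/1 ✓ · (0,3)% 1/1 ✓
Row 1: (1,0)@ 3/3 ✓ · (1,1)@ 2/3 ✓ · (1,2)% 1/3 ✗ · (1,3)% 2/3 ✓
Row 2: (2,0)@ 3/3 ✓ · (2,1)@ 3/3 ✓ · (2,2)@ 2/4 ✓ · (2,3)@ 2/3 ✓
Row 3: (3,0)@ 2/2 ✓ · (3,2)% 1/3 ✗ · (3,3)@ 2/3 ✓
Row 4: (4,0)@ 2/3 ✓ · (4,1)% 2/3 ✓ · (4,2)% 3/4 ✓ · (4,3)@ 1/3 ✗
Row 5: (5,0)@ 1/3 ✗ · (5,1)% 2/4 ✓ · (5,2)% 3/4 ✓ · (5,3)% 1/3 ✗
Row 6: (6,0)% 0/2 ✗ · (6,1)@ 1/3 ✗ · (6,2)@ 2/3 ✓ · (6,3)@ 1/2 ✓
For instance (1,2) has only 1/3 same-type neighbors, below 2/5.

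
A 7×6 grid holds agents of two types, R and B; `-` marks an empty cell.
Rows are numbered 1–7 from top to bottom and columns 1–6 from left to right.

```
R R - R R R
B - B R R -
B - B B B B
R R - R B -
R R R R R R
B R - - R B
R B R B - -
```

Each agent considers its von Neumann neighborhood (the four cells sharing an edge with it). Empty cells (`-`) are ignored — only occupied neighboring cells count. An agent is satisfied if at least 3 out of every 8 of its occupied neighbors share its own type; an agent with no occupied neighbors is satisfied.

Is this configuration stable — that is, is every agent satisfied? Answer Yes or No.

Row 1: (1,1)R 1/2 satisfied · (1,2)R 1/1 satisfied · (1,4)R 2/2 satisfied · (1,5)R 3/3 satisfied · (1,6)R 1/1 satisfied
Row 2: (2,1)B 1/2 satisfied · (2,3)B 1/2 satisfied · (2,4)R 2/4 satisfied · (2,5)R 2/3 satisfied
Row 3: (3,1)B 1/2 satisfied · (3,3)B 2/2 satisfied · (3,4)B 2/4 satisfied · (3,5)B 3/4 satisfied · (3,6)B 1/1 satisfied
Row 4: (4,1)R 2/3 satisfied · (4,2)R 2/2 satisfied · (4,4)R 1/3 not · (4,5)B 1/3 not
Row 5: (5,1)R 2/3 satisfied · (5,2)R 4/4 satisfied · (5,3)R 2/2 satisfied · (5,4)R 3/3 satisfied · (5,5)R 3/4 satisfied · (5,6)R 1/2 satisfied
Row 6: (6,1)B 0/3 not · (6,2)R 1/3 not · (6,5)R 1/2 satisfied · (6,6)B 0/2 not
Row 7: (7,1)R 0/2 not · (7,2)B 0/3 not · (7,3)R 0/2 not · (7,4)B 0/1 not
For instance (4,4) has only 1/3 same-type neighbors, below 3/8.

No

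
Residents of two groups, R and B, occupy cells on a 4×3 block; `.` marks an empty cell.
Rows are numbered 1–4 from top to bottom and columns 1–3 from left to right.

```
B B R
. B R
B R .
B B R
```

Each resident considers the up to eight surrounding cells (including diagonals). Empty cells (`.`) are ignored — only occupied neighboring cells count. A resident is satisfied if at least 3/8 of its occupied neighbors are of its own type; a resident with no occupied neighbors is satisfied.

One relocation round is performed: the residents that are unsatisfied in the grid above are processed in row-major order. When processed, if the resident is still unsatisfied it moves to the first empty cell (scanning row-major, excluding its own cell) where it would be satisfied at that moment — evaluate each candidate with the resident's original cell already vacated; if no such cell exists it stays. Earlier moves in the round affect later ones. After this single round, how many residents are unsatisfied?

0

Initially unsatisfied (in order): (1,3), (3,2).
  (1,3) → (3,3).
  (3,2): now satisfied by earlier moves; stays.
Resulting grid:
B B .
. B R
B R R
B B R
All satisfied now.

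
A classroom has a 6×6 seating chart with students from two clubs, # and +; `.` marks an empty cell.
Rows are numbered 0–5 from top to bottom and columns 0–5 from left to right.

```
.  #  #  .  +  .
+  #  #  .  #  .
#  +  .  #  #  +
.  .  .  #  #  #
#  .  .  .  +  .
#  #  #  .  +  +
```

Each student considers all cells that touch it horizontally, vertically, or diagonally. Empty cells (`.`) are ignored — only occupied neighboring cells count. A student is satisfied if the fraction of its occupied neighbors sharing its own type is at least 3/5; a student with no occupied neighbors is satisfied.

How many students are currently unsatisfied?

Row 0: (0,1)# 3/4 ✓ · (0,2)# 3/3 ✓ · (0,4)+ 0/1 ✗
Row 1: (1,0)+ 1/4 ✗ · (1,1)# 4/6 ✓ · (1,2)# 4/5 ✓ · (1,4)# 2/4 ✗
Row 2: (2,0)# 1/3 ✗ · (2,1)+ 1/4 ✗ · (2,3)# 5/5 ✓ · (2,4)# 5/6 ✓ · (2,5)+ 0/4 ✗
Row 3: (3,3)# 3/4 ✓ · (3,4)# 4/6 ✓ · (3,5)# 2/4 ✗
Row 4: (4,0)# 2/2 ✓ · (4,4)+ 2/5 ✗
Row 5: (5,0)# 2/2 ✓ · (5,1)# 3/3 ✓ · (5,2)# 1/1 ✓ · (5,4)+ 2/2 ✓ · (5,5)+ 2/2 ✓
Unsatisfied: (0,4), (1,0), (1,4), (2,0), (2,1), (2,5), (3,5), (4,4) — 8 in total.

8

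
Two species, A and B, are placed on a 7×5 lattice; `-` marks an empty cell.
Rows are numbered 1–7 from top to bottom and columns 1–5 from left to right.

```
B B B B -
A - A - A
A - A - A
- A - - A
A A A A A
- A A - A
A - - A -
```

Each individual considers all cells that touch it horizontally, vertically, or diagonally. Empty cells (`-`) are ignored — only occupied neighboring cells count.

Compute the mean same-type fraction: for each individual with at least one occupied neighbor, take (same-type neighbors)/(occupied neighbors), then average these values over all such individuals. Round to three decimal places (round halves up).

0.822

Row 1: (1,1)B 1/2 · (1,2)B 2/4 · (1,3)B 2/3 · (1,4)B 1/3
Row 2: (2,1)A 1/3 · (2,3)A 1/4 · (2,5)A 1/2
Row 3: (3,1)A 2/2 · (3,3)A 2/2 · (3,5)A 2/2
Row 4: (4,2)A 5/5 · (4,5)A 3/3
Row 5: (5,1)A 3/3 · (5,2)A 5/5 · (5,3)A 5/5 · (5,4)A 5/5 · (5,5)A 3/3
Row 6: (6,2)A 5/5 · (6,3)A 5/5 · (6,5)A 3/3
Row 7: (7,1)A 1/1 · (7,4)A 2/2
Sum over 22 individuals: 1/2 + 2/4 + 2/3 + 1/3 + 1/3 + 1/4 + 1/2 + 2/2 + 2/2 + 2/2 + 5/5 + 3/3 + 3/3 + 5/5 + 5/5 + 5/5 + 3/3 + 5/5 + 5/5 + 3/3 + 1/1 + 2/2 = 217/12; mean = 217/12 ÷ 22 = 217/264 = 0.821969… → 0.822.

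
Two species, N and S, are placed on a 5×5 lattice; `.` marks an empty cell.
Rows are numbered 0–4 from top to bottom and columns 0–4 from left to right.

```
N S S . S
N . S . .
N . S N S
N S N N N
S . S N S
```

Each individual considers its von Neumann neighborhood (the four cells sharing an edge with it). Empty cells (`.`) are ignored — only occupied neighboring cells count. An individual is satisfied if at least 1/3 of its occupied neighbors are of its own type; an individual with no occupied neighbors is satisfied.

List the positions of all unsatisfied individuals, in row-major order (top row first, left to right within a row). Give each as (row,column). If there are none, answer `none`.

(2,4), (3,1), (3,2), (4,0), (4,2), (4,4)

(0,0)N 1/2 satisfied
(0,1)S 1/2 satisfied
(0,2)S 2/2 satisfied
(0,4)S 0/0 satisfied
(1,0)N 2/2 satisfied
(1,2)S 2/2 satisfied
(2,0)N 2/2 satisfied
(2,2)S 1/3 satisfied
(2,3)N 1/3 satisfied
(2,4)S 0/2 not
(3,0)N 1/3 satisfied
(3,1)S 0/2 not
(3,2)N 1/4 not
(3,3)N 4/4 satisfied
(3,4)N 1/3 satisfied
(4,0)S 0/1 not
(4,2)S 0/2 not
(4,3)N 1/3 satisfied
(4,4)S 0/2 not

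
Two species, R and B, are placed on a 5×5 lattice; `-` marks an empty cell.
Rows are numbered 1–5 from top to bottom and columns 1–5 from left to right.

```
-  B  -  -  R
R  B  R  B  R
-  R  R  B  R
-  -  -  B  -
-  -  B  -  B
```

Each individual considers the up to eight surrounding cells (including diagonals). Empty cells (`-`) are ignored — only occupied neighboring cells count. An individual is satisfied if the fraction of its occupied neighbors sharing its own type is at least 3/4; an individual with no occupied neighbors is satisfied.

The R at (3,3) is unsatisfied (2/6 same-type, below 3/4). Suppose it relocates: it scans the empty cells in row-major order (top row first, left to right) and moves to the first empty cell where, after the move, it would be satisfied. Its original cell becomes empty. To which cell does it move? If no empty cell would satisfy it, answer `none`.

(1,4)

Vacating (3,3). Empty cells in order:
  (1,1): 1/3 same-type → still unsatisfied.
  (1,3): 1/4 same-type → still unsatisfied.
  (1,4): 3/4 same-type → satisfied — stop here.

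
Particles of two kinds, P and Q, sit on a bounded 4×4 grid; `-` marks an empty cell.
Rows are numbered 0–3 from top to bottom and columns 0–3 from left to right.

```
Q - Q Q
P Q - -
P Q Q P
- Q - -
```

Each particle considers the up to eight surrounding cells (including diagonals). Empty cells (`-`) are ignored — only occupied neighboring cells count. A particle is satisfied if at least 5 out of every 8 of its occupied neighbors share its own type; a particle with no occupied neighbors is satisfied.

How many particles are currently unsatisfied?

(0,0)Q 1/2 ✗
(0,2)Q 2/2 ✓
(0,3)Q 1/1 ✓
(1,0)P 1/4 ✗
(1,1)Q 4/6 ✓
(2,0)P 1/4 ✗
(2,1)Q 3/5 ✗
(2,2)Q 3/4 ✓
(2,3)P 0/1 ✗
(3,1)Q 2/3 ✓
Unsatisfied: (0,0), (1,0), (2,0), (2,1), (2,3) — 5 in total.

5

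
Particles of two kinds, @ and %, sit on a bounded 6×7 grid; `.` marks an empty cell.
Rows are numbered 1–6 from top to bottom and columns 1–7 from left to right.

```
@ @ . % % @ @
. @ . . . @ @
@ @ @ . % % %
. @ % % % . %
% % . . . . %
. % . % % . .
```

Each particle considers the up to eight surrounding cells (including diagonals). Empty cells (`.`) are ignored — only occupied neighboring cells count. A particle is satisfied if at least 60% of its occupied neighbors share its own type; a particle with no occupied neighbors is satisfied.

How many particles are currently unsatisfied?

5

Row 1: (1,1)@ 2/2 ok · (1,2)@ 2/2 ok · (1,4)% 1/1 ok · (1,5)% 1/3 unhappy · (1,6)@ 3/4 ok · (1,7)@ 3/3 ok
Row 2: (2,2)@ 5/5 ok · (2,6)@ 3/7 unhappy · (2,7)@ 3/5 ok
Row 3: (3,1)@ 3/3 ok · (3,2)@ 4/5 ok · (3,3)@ 3/5 ok · (3,5)% 3/4 ok · (3,6)% 4/6 ok · (3,7)% 2/4 unhappy
Row 4: (4,2)@ 3/6 unhappy · (4,3)% 2/5 unhappy · (4,4)% 3/4 ok · (4,5)% 3/3 ok · (4,7)% 3/3 ok
Row 5: (5,1)% 2/3 ok · (5,2)% 3/4 ok · (5,7)% 1/1 ok
Row 6: (6,2)% 2/2 ok · (6,4)% 1/1 ok · (6,5)% 1/1 ok
Unsatisfied: (1,5), (2,6), (3,7), (4,2), (4,3) — 5 in total.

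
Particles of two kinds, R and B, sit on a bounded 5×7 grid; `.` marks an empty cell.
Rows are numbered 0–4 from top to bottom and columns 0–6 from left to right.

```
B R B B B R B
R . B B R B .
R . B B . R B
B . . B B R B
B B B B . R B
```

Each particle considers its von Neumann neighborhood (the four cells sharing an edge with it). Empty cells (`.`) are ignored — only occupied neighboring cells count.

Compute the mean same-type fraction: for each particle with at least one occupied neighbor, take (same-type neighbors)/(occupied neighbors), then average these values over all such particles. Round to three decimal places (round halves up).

(0,0)B 0/2
(0,1)R 0/2
(0,2)B 2/3
(0,3)B 3/3
(0,4)B 1/3
(0,5)R 0/3
(0,6)B 0/1
(1,0)R 1/2
(1,2)B 3/3
(1,3)B 3/4
(1,4)R 0/3
(1,5)B 0/3
(2,0)R 1/2
(2,2)B 2/2
(2,3)B 3/3
(2,5)R 1/3
(2,6)B 1/2
(3,0)B 1/2
(3,3)B 3/3
(3,4)B 1/2
(3,5)R 2/4
(3,6)B 2/3
(4,0)B 2/2
(4,1)B 2/2
(4,2)B 2/2
(4,3)B 2/2
(4,5)R 1/2
(4,6)B 1/2
Sum over 28 particles: 0/2 + 0/2 + 2/3 + 3/3 + 1/3 + 0/3 + 0/1 + 1/2 + 3/3 + 3/4 + 0/3 + 0/3 + 1/2 + 2/2 + 3/3 + 1/3 + 1/2 + 1/2 + 3/3 + 1/2 + 2/4 + 2/3 + 2/2 + 2/2 + 2/2 + 2/2 + 1/2 + 1/2 = 63/4; mean = 63/4 ÷ 28 = 9/16 = 0.5625 → 0.563.

0.563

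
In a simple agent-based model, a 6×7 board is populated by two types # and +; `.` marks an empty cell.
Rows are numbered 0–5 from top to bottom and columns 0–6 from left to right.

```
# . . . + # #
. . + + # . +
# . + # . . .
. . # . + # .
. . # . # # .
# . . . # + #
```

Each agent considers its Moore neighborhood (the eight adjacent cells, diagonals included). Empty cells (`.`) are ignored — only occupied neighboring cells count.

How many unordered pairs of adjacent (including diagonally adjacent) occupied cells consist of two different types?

Scan each occupied cell's neighbors to the right and below (and the two forward diagonals) so each pair is counted once.
Row 0: +(0,4)–#(0,5)≠ +(0,4)–#(1,4)≠ +(0,4)–+(1,3)= #(0,5)–#(0,6)= #(0,5)–+(1,6)≠ #(0,5)–#(1,4)= #(0,6)–+(1,6)≠  → 4/7 unlike.
Row 1: +(1,2)–+(1,3)= +(1,2)–+(2,2)= +(1,2)–#(2,3)≠ +(1,3)–#(1,4)≠ +(1,3)–#(2,3)≠ +(1,3)–+(2,2)= #(1,4)–#(2,3)=  → 3/7 unlike.
Row 2: +(2,2)–#(2,3)≠ +(2,2)–#(3,2)≠ #(2,3)–+(3,4)≠ #(2,3)–#(3,2)=  → 3/4 unlike.
Row 3: #(3,2)–#(4,2)= +(3,4)–#(3,5)≠ +(3,4)–#(4,4)≠ +(3,4)–#(4,5)≠ #(3,5)–#(4,5)= #(3,5)–#(4,4)=  → 3/6 unlike.
Row 4: #(4,4)–#(4,5)= #(4,4)–#(5,4)= #(4,4)–+(5,5)≠ #(4,5)–+(5,5)≠ #(4,5)–#(5,6)= #(4,5)–#(5,4)=  → 2/6 unlike.
Row 5: #(5,4)–+(5,5)≠ +(5,5)–#(5,6)≠  → 2/2 unlike.
Total adjacent occupied pairs: 32; unlike-type pairs: 17.

17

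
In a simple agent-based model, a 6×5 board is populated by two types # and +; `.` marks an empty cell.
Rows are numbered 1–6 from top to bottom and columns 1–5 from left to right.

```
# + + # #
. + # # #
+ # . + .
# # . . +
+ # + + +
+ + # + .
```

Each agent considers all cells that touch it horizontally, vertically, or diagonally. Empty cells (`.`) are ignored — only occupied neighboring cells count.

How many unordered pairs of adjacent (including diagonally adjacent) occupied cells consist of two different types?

Scan each occupied cell's neighbors to the right and below (and the two forward diagonals) so each pair is counted once.
Row 1: #(1,1)–+(1,2)≠ #(1,1)–+(2,2)≠ +(1,2)–+(1,3)= +(1,2)–+(2,2)= +(1,2)–#(2,3)≠ +(1,3)–#(1,4)≠ +(1,3)–#(2,3)≠ +(1,3)–#(2,4)≠ +(1,3)–+(2,2)= #(1,4)–#(1,5)= #(1,4)–#(2,4)= #(1,4)–#(2,5)= #(1,4)–#(2,3)= #(1,5)–#(2,5)= #(1,5)–#(2,4)=  → 6/15 unlike.
Row 2: +(2,2)–#(2,3)≠ +(2,2)–#(3,2)≠ +(2,2)–+(3,1)= #(2,3)–#(2,4)= #(2,3)–+(3,4)≠ #(2,3)–#(3,2)= #(2,4)–#(2,5)= #(2,4)–+(3,4)≠ #(2,5)–+(3,4)≠  → 5/9 unlike.
Row 3: +(3,1)–#(3,2)≠ +(3,1)–#(4,1)≠ +(3,1)–#(4,2)≠ #(3,2)–#(4,2)= #(3,2)–#(4,1)= +(3,4)–+(4,5)=  → 3/6 unlike.
Row 4: #(4,1)–#(4,2)= #(4,1)–+(5,1)≠ #(4,1)–#(5,2)= #(4,2)–#(5,2)= #(4,2)–+(5,3)≠ #(4,2)–+(5,1)≠ +(4,5)–+(5,5)= +(4,5)–+(5,4)=  → 3/8 unlike.
Row 5: +(5,1)–#(5,2)≠ +(5,1)–+(6,1)= +(5,1)–+(6,2)= #(5,2)–+(5,3)≠ #(5,2)–+(6,2)≠ #(5,2)–#(6,3)= #(5,2)–+(6,1)≠ +(5,3)–+(5,4)= +(5,3)–#(6,3)≠ +(5,3)–+(6,4)= +(5,3)–+(6,2)= +(5,4)–+(5,5)= +(5,4)–+(6,4)= +(5,4)–#(6,3)≠ +(5,5)–+(6,4)=  → 6/15 unlike.
Row 6: +(6,1)–+(6,2)= +(6,2)–#(6,3)≠ #(6,3)–+(6,4)≠  → 2/3 unlike.
Total adjacent occupied pairs: 56; unlike-type pairs: 25.

25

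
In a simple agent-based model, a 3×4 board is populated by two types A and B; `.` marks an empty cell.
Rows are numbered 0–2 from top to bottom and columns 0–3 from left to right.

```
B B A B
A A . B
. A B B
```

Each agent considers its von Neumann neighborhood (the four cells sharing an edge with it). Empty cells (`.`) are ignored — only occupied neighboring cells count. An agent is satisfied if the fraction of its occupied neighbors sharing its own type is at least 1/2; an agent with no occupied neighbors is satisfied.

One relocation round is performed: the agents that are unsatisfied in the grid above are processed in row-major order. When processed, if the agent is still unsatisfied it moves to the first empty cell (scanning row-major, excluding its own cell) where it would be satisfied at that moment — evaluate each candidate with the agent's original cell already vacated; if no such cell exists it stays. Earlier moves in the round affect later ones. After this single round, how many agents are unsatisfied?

1

Initially unsatisfied (in order): (0,1), (0,2).
  (0,1) → (1,2).
  (0,2) → (0,1).
Resulting grid:
B A . B
A A B B
. A B B
Unsatisfied now: (0,0).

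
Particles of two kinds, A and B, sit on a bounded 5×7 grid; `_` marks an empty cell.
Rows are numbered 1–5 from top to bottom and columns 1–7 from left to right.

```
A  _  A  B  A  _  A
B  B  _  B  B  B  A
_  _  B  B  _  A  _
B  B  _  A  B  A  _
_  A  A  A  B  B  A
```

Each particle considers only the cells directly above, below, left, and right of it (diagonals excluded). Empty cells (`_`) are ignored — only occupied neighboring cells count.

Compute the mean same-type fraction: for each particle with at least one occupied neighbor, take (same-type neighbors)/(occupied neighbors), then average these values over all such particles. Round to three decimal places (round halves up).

(1,1)A 0/1
(1,3)A 0/1
(1,4)B 1/3
(1,5)A 0/2
(1,7)A 1/1
(2,1)B 1/2
(2,2)B 1/1
(2,4)B 3/3
(2,5)B 2/3
(2,6)B 1/3
(2,7)A 1/2
(3,3)B 1/1
(3,4)B 2/3
(3,6)A 1/2
(4,1)B 1/1
(4,2)B 1/2
(4,4)A 1/3
(4,5)B 1/3
(4,6)A 1/3
(5,2)A 1/2
(5,3)A 2/2
(5,4)A 2/3
(5,5)B 2/3
(5,6)B 1/3
(5,7)A 0/1
Sum over 25 particles: 0/1 + 0/1 + 1/3 + 0/2 + 1/1 + 1/2 + 1/1 + 3/3 + 2/3 + 1/3 + 1/2 + 1/1 + 2/3 + 1/2 + 1/1 + 1/2 + 1/3 + 1/3 + 1/3 + 1/2 + 2/2 + 2/3 + 2/3 + 1/3 + 0/1 = 79/6; mean = 79/6 ÷ 25 = 79/150 = 0.526666… → 0.527.

0.527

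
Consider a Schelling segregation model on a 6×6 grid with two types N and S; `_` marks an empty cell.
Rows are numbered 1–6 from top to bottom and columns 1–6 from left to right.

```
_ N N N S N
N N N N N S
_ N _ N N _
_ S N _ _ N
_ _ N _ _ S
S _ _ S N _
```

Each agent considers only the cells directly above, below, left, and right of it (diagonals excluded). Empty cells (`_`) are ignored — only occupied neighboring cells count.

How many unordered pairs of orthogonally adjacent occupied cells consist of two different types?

Scan each occupied cell's neighbors to the right and below so each pair is counted once.
From row 1: 4 unlike of 9 pairs (running 4/9).
From row 2: 1 unlike of 8 pairs (running 5/17).
From row 3: 1 unlike of 2 pairs (running 6/19).
From row 4: 2 unlike of 3 pairs (running 8/22).
From row 6: 1 unlike of 1 pairs (running 9/23).
Total adjacent occupied pairs: 23; unlike-type pairs: 9.

9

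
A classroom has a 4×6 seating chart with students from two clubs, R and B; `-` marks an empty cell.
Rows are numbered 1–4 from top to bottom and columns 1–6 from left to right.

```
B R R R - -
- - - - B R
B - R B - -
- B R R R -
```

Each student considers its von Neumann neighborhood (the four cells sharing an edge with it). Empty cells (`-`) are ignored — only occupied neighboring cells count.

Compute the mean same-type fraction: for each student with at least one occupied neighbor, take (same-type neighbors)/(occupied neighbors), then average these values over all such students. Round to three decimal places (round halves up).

0.444

(1,1)B 0/1
(1,2)R 1/2
(1,3)R 2/2
(1,4)R 1/1
(2,5)B 0/1
(2,6)R 0/1
(3,1)B — no occupied neighbors
(3,3)R 1/2
(3,4)B 0/2
(4,2)B 0/1
(4,3)R 2/3
(4,4)R 2/3
(4,5)R 1/1
Sum over 12 students: 0/1 + 1/2 + 2/2 + 1/1 + 0/1 + 0/1 + 1/2 + 0/2 + 0/1 + 2/3 + 2/3 + 1/1 = 16/3; mean = 16/3 ÷ 12 = 4/9 = 0.444444… → 0.444.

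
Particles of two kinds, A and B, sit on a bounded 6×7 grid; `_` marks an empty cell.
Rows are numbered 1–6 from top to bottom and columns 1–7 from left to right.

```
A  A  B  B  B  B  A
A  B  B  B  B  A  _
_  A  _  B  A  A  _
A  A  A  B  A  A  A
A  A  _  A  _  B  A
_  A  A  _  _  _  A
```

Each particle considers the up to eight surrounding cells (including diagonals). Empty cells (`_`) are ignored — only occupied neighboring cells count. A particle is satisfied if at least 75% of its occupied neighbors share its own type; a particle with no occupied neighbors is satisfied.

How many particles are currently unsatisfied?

(1,1)A 2/3 unhappy
(1,2)A 2/5 unhappy
(1,3)B 4/5 ok
(1,4)B 5/5 ok
(1,5)B 4/5 ok
(1,6)B 2/4 unhappy
(1,7)A 1/2 unhappy
(2,1)A 3/4 ok
(2,2)B 2/6 unhappy
(2,3)B 5/7 unhappy
(2,4)B 6/7 ok
(2,5)B 5/8 unhappy
(2,6)A 3/6 unhappy
(3,2)A 4/6 unhappy
(3,4)B 4/7 unhappy
(3,5)A 4/8 unhappy
(3,6)A 5/6 ok
(4,1)A 4/4 ok
(4,2)A 5/5 ok
(4,3)A 4/6 unhappy
(4,4)B 1/5 unhappy
(4,5)A 4/7 unhappy
(4,6)A 5/6 ok
(4,7)A 3/4 ok
(5,1)A 4/4 ok
(5,2)A 6/6 ok
(5,4)A 3/4 ok
(5,6)B 0/5 unhappy
(5,7)A 3/4 ok
(6,2)A 3/3 ok
(6,3)A 3/3 ok
(6,7)A 1/2 unhappy
Unsatisfied: (1,1), (1,2), (1,6), (1,7), (2,2), (2,3), (2,5), (2,6), (3,2), (3,4), (3,5), (4,3), (4,4), (4,5), (5,6), (6,7) — 16 in total.

16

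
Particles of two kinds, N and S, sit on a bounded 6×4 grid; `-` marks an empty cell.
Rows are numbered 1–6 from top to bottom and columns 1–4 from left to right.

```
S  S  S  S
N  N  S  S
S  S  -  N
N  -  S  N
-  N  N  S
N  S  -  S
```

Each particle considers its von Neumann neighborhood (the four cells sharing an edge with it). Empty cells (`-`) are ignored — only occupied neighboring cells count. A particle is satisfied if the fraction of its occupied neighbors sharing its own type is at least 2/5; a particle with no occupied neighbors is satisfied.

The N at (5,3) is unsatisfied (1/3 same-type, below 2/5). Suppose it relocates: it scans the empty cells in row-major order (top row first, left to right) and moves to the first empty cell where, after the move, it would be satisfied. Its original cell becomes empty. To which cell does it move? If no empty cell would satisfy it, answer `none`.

(4,2)

Vacating (5,3). Empty cells in order:
  (3,3): 1/4 same-type → still unsatisfied.
  (4,2): 2/4 same-type → satisfied — stop here.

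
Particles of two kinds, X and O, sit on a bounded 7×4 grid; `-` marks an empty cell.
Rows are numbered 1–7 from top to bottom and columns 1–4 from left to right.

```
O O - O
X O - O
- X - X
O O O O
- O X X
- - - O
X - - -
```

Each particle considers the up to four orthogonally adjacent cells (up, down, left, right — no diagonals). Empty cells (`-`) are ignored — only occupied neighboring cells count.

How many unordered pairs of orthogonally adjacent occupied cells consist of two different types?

Scan each occupied cell's neighbors to the right and below so each pair is counted once.
Row 1: O(1,1)–O(1,2)= O(1,1)–X(2,1)≠ O(1,2)–O(2,2)= O(1,4)–O(2,4)=  → 1/4 unlike.
Row 2: X(2,1)–O(2,2)≠ O(2,2)–X(3,2)≠ O(2,4)–X(3,4)≠  → 3/3 unlike.
Row 3: X(3,2)–O(4,2)≠ X(3,4)–O(4,4)≠  → 2/2 unlike.
Row 4: O(4,1)–O(4,2)= O(4,2)–O(4,3)= O(4,2)–O(5,2)= O(4,3)–O(4,4)= O(4,3)–X(5,3)≠ O(4,4)–X(5,4)≠  → 2/6 unlike.
Row 5: O(5,2)–X(5,3)≠ X(5,3)–X(5,4)= X(5,4)–O(6,4)≠  → 2/3 unlike.
Total adjacent occupied pairs: 18; unlike-type pairs: 10.

10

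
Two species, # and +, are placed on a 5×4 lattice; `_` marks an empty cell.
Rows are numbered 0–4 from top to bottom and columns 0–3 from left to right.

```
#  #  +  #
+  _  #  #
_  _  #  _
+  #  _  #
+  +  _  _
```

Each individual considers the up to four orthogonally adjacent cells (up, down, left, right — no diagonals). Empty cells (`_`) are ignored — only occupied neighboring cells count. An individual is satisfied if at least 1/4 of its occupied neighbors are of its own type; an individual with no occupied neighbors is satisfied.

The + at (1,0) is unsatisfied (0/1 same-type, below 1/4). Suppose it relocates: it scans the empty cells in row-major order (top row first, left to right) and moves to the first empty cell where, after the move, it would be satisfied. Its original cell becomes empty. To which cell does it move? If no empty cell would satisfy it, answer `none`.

(2,0)

Vacating (1,0). Empty cells in order:
  (1,1): 0/2 same-type → still unsatisfied.
  (2,0): 1/1 same-type → satisfied — stop here.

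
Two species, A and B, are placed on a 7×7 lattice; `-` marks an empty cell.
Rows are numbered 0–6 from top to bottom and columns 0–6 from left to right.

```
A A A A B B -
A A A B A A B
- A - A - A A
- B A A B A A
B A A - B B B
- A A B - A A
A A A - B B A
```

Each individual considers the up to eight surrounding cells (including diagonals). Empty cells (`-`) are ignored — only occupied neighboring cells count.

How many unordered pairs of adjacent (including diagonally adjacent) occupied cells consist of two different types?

41

Scan each occupied cell's neighbors to the right and below (and the two forward diagonals) so each pair is counted once.
Row 0: A(0,0)–A(0,1)= A(0,0)–A(1,0)= A(0,0)–A(1,1)= A(0,1)–A(0,2)= A(0,1)–A(1,1)= A(0,1)–A(1,2)= A(0,1)–A(1,0)= A(0,2)–A(0,3)= A(0,2)–A(1,2)= A(0,2)–B(1,3)≠ A(0,2)–A(1,1)= A(0,3)–B(0,4)≠ A(0,3)–B(1,3)≠ A(0,3)–A(1,4)= A(0,3)–A(1,2)= B(0,4)–B(0,5)= B(0,4)–A(1,4)≠ B(0,4)–A(1,5)≠ B(0,4)–B(1,3)= B(0,5)–A(1,5)≠ B(0,5)–B(1,6)= B(0,5)–A(1,4)≠  → 7/22 unlike.
Row 1: A(1,0)–A(1,1)= A(1,0)–A(2,1)= A(1,1)–A(1,2)= A(1,1)–A(2,1)= A(1,2)–B(1,3)≠ A(1,2)–A(2,3)= A(1,2)–A(2,1)= B(1,3)–A(1,4)≠ B(1,3)–A(2,3)≠ A(1,4)–A(1,5)= A(1,4)–A(2,5)= A(1,4)–A(2,3)= A(1,5)–B(1,6)≠ A(1,5)–A(2,5)= A(1,5)–A(2,6)= B(1,6)–A(2,6)≠ B(1,6)–A(2,5)≠  → 6/17 unlike.
Row 2: A(2,1)–B(3,1)≠ A(2,1)–A(3,2)= A(2,3)–A(3,3)= A(2,3)–B(3,4)≠ A(2,3)–A(3,2)= A(2,5)–A(2,6)= A(2,5)–A(3,5)= A(2,5)–A(3,6)= A(2,5)–B(3,4)≠ A(2,6)–A(3,6)= A(2,6)–A(3,5)=  → 3/11 unlike.
Row 3: B(3,1)–A(3,2)≠ B(3,1)–A(4,1)≠ B(3,1)–A(4,2)≠ B(3,1)–B(4,0)= A(3,2)–A(3,3)= A(3,2)–A(4,2)= A(3,2)–A(4,1)= A(3,3)–B(3,4)≠ A(3,3)–B(4,4)≠ A(3,3)–A(4,2)= B(3,4)–A(3,5)≠ B(3,4)–B(4,4)= B(3,4)–B(4,5)= A(3,5)–A(3,6)= A(3,5)–B(4,5)≠ A(3,5)–B(4,6)≠ A(3,5)–B(4,4)≠ A(3,6)–B(4,6)≠ A(3,6)–B(4,5)≠  → 11/19 unlike.
Row 4: B(4,0)–A(4,1)≠ B(4,0)–A(5,1)≠ A(4,1)–A(4,2)= A(4,1)–A(5,1)= A(4,1)–A(5,2)= A(4,2)–A(5,2)= A(4,2)–B(5,3)≠ A(4,2)–A(5,1)= B(4,4)–B(4,5)= B(4,4)–A(5,5)≠ B(4,4)–B(5,3)= B(4,5)–B(4,6)= B(4,5)–A(5,5)≠ B(4,5)–A(5,6)≠ B(4,6)–A(5,6)≠ B(4,6)–A(5,5)≠  → 8/16 unlike.
Row 5: A(5,1)–A(5,2)= A(5,1)–A(6,1)= A(5,1)–A(6,2)= A(5,1)–A(6,0)= A(5,2)–B(5,3)≠ A(5,2)–A(6,2)= A(5,2)–A(6,1)= B(5,3)–B(6,4)= B(5,3)–A(6,2)≠ A(5,5)–A(5,6)= A(5,5)–B(6,5)≠ A(5,5)–A(6,6)= A(5,5)–B(6,4)≠ A(5,6)–A(6,6)= A(5,6)–B(6,5)≠  → 5/15 unlike.
Row 6: A(6,0)–A(6,1)= A(6,1)–A(6,2)= B(6,4)–B(6,5)= B(6,5)–A(6,6)≠  → 1/4 unlike.
Total adjacent occupied pairs: 104; unlike-type pairs: 41.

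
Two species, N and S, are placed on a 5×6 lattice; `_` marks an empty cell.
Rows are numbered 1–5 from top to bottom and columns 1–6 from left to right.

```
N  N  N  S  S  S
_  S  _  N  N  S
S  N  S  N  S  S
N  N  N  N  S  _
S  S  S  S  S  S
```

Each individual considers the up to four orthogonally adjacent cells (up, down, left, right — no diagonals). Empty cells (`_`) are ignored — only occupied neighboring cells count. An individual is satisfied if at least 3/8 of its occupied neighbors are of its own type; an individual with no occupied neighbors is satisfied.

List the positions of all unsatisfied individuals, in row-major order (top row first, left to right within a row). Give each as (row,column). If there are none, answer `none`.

(1,4), (2,2), (2,5), (3,1), (3,2), (3,3), (4,1)

(1,1)N 1/1 ✓
(1,2)N 2/3 ✓
(1,3)N 1/2 ✓
(1,4)S 1/3 ✗
(1,5)S 2/3 ✓
(1,6)S 2/2 ✓
(2,2)S 0/2 ✗
(2,4)N 2/3 ✓
(2,5)N 1/4 ✗
(2,6)S 2/3 ✓
(3,1)S 0/2 ✗
(3,2)N 1/4 ✗
(3,3)S 0/3 ✗
(3,4)N 2/4 ✓
(3,5)S 2/4 ✓
(3,6)S 2/2 ✓
(4,1)N 1/3 ✗
(4,2)N 3/4 ✓
(4,3)N 2/4 ✓
(4,4)N 2/4 ✓
(4,5)S 2/3 ✓
(5,1)S 1/2 ✓
(5,2)S 2/3 ✓
(5,3)S 2/3 ✓
(5,4)S 2/3 ✓
(5,5)S 3/3 ✓
(5,6)S 1/1 ✓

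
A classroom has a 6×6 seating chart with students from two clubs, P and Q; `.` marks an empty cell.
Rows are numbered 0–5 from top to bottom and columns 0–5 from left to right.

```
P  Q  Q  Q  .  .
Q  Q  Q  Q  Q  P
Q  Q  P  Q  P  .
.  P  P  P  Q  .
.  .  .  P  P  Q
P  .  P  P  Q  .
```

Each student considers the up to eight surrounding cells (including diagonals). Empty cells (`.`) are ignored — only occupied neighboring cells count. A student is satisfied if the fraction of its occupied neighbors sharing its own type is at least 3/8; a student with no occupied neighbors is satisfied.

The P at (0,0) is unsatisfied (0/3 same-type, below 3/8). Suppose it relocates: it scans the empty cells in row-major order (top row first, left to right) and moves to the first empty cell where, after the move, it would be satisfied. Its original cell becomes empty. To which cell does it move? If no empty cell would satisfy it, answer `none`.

Vacating (0,0). Empty cells in order:
  (0,4): 1/4 same-type → still unsatisfied.
  (0,5): 1/2 same-type → satisfied — stop here.

(0,5)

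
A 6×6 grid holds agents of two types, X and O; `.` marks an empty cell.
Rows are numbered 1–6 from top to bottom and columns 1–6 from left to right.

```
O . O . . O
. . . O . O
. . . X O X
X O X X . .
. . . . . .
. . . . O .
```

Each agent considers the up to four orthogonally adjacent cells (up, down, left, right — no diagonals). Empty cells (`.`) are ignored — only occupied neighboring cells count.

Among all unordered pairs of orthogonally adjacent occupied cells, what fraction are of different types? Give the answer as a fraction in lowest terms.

Scan each occupied cell's neighbors to the right and below so each pair is counted once.
From row 1: 0 unlike of 1 pairs (running 0/1).
From row 2: 2 unlike of 2 pairs (running 2/3).
From row 3: 2 unlike of 3 pairs (running 4/6).
From row 4: 2 unlike of 3 pairs (running 6/9).
Total adjacent occupied pairs: 9; unlike-type pairs: 6.
6/9 reduces to 2/3.

2/3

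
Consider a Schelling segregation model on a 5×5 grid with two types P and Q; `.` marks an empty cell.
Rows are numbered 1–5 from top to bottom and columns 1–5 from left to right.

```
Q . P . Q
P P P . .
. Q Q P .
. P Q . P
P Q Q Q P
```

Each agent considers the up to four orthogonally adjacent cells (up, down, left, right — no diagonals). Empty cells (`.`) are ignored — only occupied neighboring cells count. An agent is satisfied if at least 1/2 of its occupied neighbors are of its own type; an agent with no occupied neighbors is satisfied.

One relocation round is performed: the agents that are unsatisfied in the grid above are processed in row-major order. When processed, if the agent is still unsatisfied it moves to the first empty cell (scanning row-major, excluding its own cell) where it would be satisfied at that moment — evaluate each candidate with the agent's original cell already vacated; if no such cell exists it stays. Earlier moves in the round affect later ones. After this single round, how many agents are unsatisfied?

0

Initially unsatisfied (in order): (1,1), (3,2), (3,4), (4,2), (5,1), (5,2).
  (1,1) → (1,4).
  (3,2) → (2,5).
  (3,4) → (1,1).
  (4,2) → (1,2).
  (5,1) → (3,1).
  (5,2): now satisfied by earlier moves; stays.
Resulting grid:
P P P Q Q
P P P . Q
P . Q . .
. . Q . P
. Q Q Q P
All satisfied now.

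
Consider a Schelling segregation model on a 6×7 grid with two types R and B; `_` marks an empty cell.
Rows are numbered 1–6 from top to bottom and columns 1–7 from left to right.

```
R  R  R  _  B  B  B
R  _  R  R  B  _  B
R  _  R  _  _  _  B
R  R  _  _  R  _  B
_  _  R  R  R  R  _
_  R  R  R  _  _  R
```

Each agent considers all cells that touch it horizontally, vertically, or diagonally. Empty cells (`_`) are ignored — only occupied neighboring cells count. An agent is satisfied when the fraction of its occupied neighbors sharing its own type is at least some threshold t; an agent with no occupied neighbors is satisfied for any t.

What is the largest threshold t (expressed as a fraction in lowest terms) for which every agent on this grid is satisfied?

(1,1)R 2/2
(1,2)R 4/4
(1,3)R 3/3
(1,5)B 2/3
(1,6)B 4/4
(1,7)B 2/2
(2,1)R 3/3
(2,3)R 4/4
(2,4)R 3/5
(2,5)B 2/3
(2,7)B 3/3
(3,1)R 3/3
(3,3)R 3/3
(3,7)B 2/2
(4,1)R 2/2
(4,2)R 4/4
(4,5)R 3/3
(4,7)B 1/2
(5,3)R 5/5
(5,4)R 5/5
(5,5)R 4/4
(5,6)R 3/4
(6,2)R 2/2
(6,3)R 4/4
(6,4)R 4/4
(6,7)R 1/1
The smallest same-type fraction is 1/2 at (4,7), which reduces to 1/2. Any threshold above that leaves this agent unsatisfied.

1/2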